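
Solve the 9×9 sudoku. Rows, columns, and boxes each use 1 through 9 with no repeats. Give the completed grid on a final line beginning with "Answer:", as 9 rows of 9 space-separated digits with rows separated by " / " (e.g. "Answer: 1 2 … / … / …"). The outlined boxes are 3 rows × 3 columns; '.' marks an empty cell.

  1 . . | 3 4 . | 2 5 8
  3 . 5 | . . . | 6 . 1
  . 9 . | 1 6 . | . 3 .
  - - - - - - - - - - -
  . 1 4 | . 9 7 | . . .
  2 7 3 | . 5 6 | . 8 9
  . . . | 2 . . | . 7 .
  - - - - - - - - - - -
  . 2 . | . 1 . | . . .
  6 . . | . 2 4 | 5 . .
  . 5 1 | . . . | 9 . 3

Step 1. [r9c6∈{8}] r9c6 has the single candidate 8, so r9c6=8.
Step 2. [r1c3∈{6,7}] row 1 places 7 nowhere but r1c3. So r1c3=7.
Step 3. [r9c5∈{7}] only 7 remains possible at r9c5, so r9c5=7.
Step 4. [r7c1∈{4,7,8,9}] 7 has one home in col 1: r7c1 ⇒ r7c1=7.
Step 5. [r8c4∈{9}] only 9 remains possible at r8c4 ⇒ r8c4=9.
Step 6. [r6c3∈{6,8,9}] in col 3, 6 fits only at r6c3 ⇒ r6c3=6.
Step 7. [r6c2∈{8}] r6c2 has the single candidate 8 ⇒ r6c2=8.
Step 8. [r9c8∈{2,4,6}] across row 9, 2 lands solely at r9c8, so r9c8=2.
Step 9. [r4c9∈{2,5,6}] 2 has one home in row 4: r4c9, so r4c9=2.
Step 10. [r7c9∈{4,6}] in col 9, 6 fits only at r7c9 ⇒ r7c9=6.
Step 11. [r3c3∈{2,8}] r3c3 is the only open cell in col 3 admitting 2. So r3c3=2.
Step 12. [r3c7∈{4,7}] in col 7, 7 fits only at r3c7 ⇒ r3c7=7.
Step 13. [r3c9∈{4}] only 4 remains possible at r3c9, so r3c9=4.
Step 14. [r6c7∈{1,3,4}] row 6 places 4 nowhere but r6c7. So r6c7=4.
Step 15. [r7c6∈{3,5}] row 7 places 3 nowhere but r7c6, so r7c6=3.
Step 16. [r7c7∈{8}] nothing but 8 survives at r7c7. So r7c7=8.
Step 17. [r2c4∈{7,8}] 7 has one home in row 2: r2c4 ⇒ r2c4=7.
Step 18. [r6c1∈{5,9}] in row 6, 9 fits only at r6c1, so r6c1=9.
Step 19. [r2c6∈{2,9}] in row 2, 2 fits only at r2c6. So r2c6=2.
Step 20. [r8c3∈{8}] nothing but 8 survives at r8c3. So r8c3=8.
Step 21. [r7c4∈{5}] nothing but 5 survives at r7c4. So r7c4=5.
Step 22. [r4c8∈{6}] r4c8 is down to just 6. So r4c8=6.
Step 23. [r9c1∈{4}] nothing but 4 survives at r9c1, so r9c1=4.
Step 24. [r6c9∈{5}] r6c9 has the single candidate 5. So r6c9=5.
Step 25. [r8c9∈{7}] r8c9 has the single candidate 7, so r8c9=7.
Step 26. [r3c6∈{5}] r3c6 has the single candidate 5. So r3c6=5.
Step 27. [r6c5∈{3}] r6c5 has the single candidate 3, so r6c5=3.
Step 28. [r2c2∈{4}] r2c2's peers cover all but 4, so r2c2=4.
Step 29. [r4c1∈{5}] r4c1 has the single candidate 5, so r4c1=5.
Step 30. [r2c8∈{9}] r2c8 is down to just 9 ⇒ r2c8=9.
Step 31. [r5c7∈{1}] r5c7 is down to just 1 ⇒ r5c7=1.
Step 32. [r7c8∈{4}] r7c8's peers cover all but 4. So r7c8=4.
Step 33. [r4c4∈{8}] nothing but 8 survives at r4c4. So r4c4=8.
Step 34. [r8c2∈{3}] r8c2 has the single candidate 3 ⇒ r8c2=3.
Step 35. [r7c3∈{9}] r7c3 has the single candidate 9 ⇒ r7c3=9.
Step 36. [r3c1∈{8}] r3c1 has the single candidate 8. So r3c1=8.
Step 37. [r5c4∈{4}] r5c4 has the single candidate 4, so r5c4=4.
Step 38. [r9c4∈{6}] r9c4 is down to just 6. So r9c4=6.
Step 39. [r6c6∈{1}] only 1 remains possible at r6c6, so r6c6=1.
Step 40. [r1c6∈{9}] only 9 remains possible at r1c6, so r1c6=9.
Step 41. [r8c8∈{1}] r8c8 has the single candidate 1 ⇒ r8c8=1.
Step 42. [r4c7∈{3}] only 3 remains possible at r4c7. So r4c7=3.
Step 43. [r1c2∈{6}] only 6 remains possible at r1c2 ⇒ r1c2=6.
Step 44. [r2c5∈{8}] r2c5 has the single candidate 8. So r2c5=8.

Answer: 1 6 7 3 4 9 2 5 8 / 3 4 5 7 8 2 6 9 1 / 8 9 2 1 6 5 7 3 4 / 5 1 4 8 9 7 3 6 2 / 2 7 3 4 5 6 1 8 9 / 9 8 6 2 3 1 4 7 5 / 7 2 9 5 1 3 8 4 6 / 6 3 8 9 2 4 5 1 7 / 4 5 1 6 7 8 9 2 3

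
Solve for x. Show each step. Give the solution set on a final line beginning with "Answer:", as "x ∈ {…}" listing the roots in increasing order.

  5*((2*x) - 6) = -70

Step 1. [5*((2*x) - 6) = -70] 5 out front; divide by 5 ⇒ div: (2*x) - 6 = -14.
Step 2. [(2*x) - 6 = -14] peel the -6: add 6 from each side. So sub: 2*x = -8.
Step 3. [2*x = -8] LHS = 2·(…); ÷2 both sides. So div: x = -4.

Answer: x ∈ {-4}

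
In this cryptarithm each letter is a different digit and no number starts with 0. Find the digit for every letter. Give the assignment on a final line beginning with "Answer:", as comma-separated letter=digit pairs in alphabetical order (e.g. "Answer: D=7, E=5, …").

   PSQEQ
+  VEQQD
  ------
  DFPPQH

Step 1. [col 1: Q + D ≡ H (mod 10)] Q=8 is one option consistent with column 1 (Q + D ≡ H (mod 10), carry-in 0) — take it ⇒ Q=8.
Step 2. [col 1: Q + D ≡ H (mod 10)] D=1 is one option consistent with column 1 (Q + D ≡ H (mod 10), carry-in 0) — take it, so D=1.
Step 3. [col 1: Q + D ≡ H (mod 10)] from column 1 (Q=8, D=1, carry-in 0, digits 1,8 already taken and all letters distinct): H must equal 9, so H=9.
Step 4. [col 2: E + Q ≡ Q (mod 10)] column 2: given Q=8, carry-in 0, and digits 1,8,9 already taken and all letters distinct, E+Q≡Q (mod 10) forces E=0 ⇒ E=0.
Step 5. [col 3: Q + Q ≡ P (mod 10)] column 3: given Q=8, carry-in 0, and digits 0,1,8,9 already taken and all letters distinct, Q+Q≡P (mod 10) forces P=6 ⇒ P=6.
Step 6. [col 4: S + E ≡ P (mod 10)] column 4: given E=0, P=6, carry-in 1, and digits 0,1,6,8,9 already taken and all letters distinct, S+E≡P (mod 10) forces S=5 ⇒ S=5.
Step 7. [col 5: P + V ≡ F (mod 10)] column 5 reads P+V+carry(0)=F with P=6; with digits 0,1,5,6,8,9 already taken and all letters distinct, the only value for V is 7 ⇒ V=7.
Step 8. [col 5: P + V ≡ F (mod 10)] in column 5 we have P+V≡F with carry-in 0; given P=6, V=7 and digits 0,1,5,6,7,8,9 already taken and all letters distinct, that pins F to 3, so F=3.

Answer: D=1, E=0, F=3, H=9, P=6, Q=8, S=5, V=7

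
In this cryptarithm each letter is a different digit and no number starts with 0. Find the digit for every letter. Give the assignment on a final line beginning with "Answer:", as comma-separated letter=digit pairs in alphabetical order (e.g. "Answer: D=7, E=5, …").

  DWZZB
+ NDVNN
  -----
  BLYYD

Step 1. [col 1: B + N ≡ D (mod 10)] B=9 is one option consistent with column 1 (B + N ≡ D (mod 10), carry-in 0) — take it ⇒ B=9.
Step 2. [col 1: B + N ≡ D (mod 10)] several values work for N in column 1 (B + N ≡ D (mod 10), carry-in 0); try N=5 ⇒ N=5.
Step 3. [col 1: B + N ≡ D (mod 10)] from column 1 (B=9, N=5, carry-in 0, digits 5,9 already taken and all letters distinct): D must equal 4. So D=4.
Step 4. [col 2: Z + N ≡ Y (mod 10)] column 2 (Z + N ≡ Y (mod 10), carry-in 1) doesn't pin Y yet; pick Y=8 and continue, so Y=8.
Step 5. [col 2: Z + N ≡ Y (mod 10)] column 2 reads Z+N+carry(1)=Y with N=5, Y=8; with digits 4,5,8,9 already taken and all letters distinct, the only value for Z is 2. So Z=2.
Step 6. [col 3: Z + V ≡ Y (mod 10)] column 3: given Z=2, Y=8, carry-in 0, and digits 2,4,5,8,9 already taken and all letters distinct, Z+V≡Y (mod 10) forces V=6. So V=6.
Step 7. [col 4: W + D ≡ L (mod 10)] column 4 (W + D ≡ L (mod 10), carry-in 0) doesn't pin L yet; pick L=7 and continue. So L=7.
Step 8. [col 4: W + D ≡ L (mod 10)] in column 4 we have W+D≡L with carry-in 0; given D=4, L=7 and digits 2,4,5,6,7,8,9 already taken and all letters distinct, that pins W to 3. So W=3.

Answer: B=9, D=4, L=7, N=5, V=6, W=3, Y=8, Z=2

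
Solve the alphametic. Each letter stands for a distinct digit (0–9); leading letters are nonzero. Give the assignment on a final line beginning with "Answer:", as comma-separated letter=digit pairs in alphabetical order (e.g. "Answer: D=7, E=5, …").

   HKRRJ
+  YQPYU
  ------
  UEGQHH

Step 1. [col 1: J + U ≡ H (mod 10)] U=1 is one option consistent with column 1 (J + U ≡ H (mod 10), carry-in 0) — take it, so U=1.
Step 2. [col 1: J + U ≡ H (mod 10)] column 1 (J + U ≡ H (mod 10), carry-in 0) doesn't pin H yet; pick H=7 and continue ⇒ H=7.
Step 3. [col 1: J + U ≡ H (mod 10)] in column 1 we have J+U≡H with carry-in 0; given U=1, H=7 and digits 1,7 already taken and all letters distinct, that pins J to 6, so J=6.
Step 4. [col 2: R + Y ≡ H (mod 10)] R=5 is one option consistent with column 2 (R + Y ≡ H (mod 10), carry-in 0) — take it. So R=5.
Step 5. [col 2: R + Y ≡ H (mod 10)] from column 2 (R=5, H=7, carry-in 0, digits 1,5,6,7 already taken and all letters distinct): Y must equal 2, so Y=2.
Step 6. [col 3: R + P ≡ Q (mod 10)] column 3 (R + P ≡ Q (mod 10), carry-in 0) doesn't pin P yet; pick P=9 and continue. So P=9.
Step 7. [col 3: R + P ≡ Q (mod 10)] in column 3 we have R+P≡Q with carry-in 0; given R=5, P=9 and digits 1,2,5,6,7,9 already taken and all letters distinct, that pins Q to 4, so Q=4.
Step 8. [col 4: K + Q ≡ G (mod 10)] no forcing yet in column 4 (carry-in 1); K=8 is free and consistent — try it. So K=8.
Step 9. [col 4: K + Q ≡ G (mod 10)] column 4 reads K+Q+carry(1)=G with K=8, Q=4; with digits 1,2,4,5,6,7,8,9 already taken and all letters distinct, the only value for G is 3, so G=3.
Step 10. [col 5: H + Y ≡ E (mod 10)] from column 5 (H=7, Y=2, carry-in 1, digits 1,2,3,4,5,6,7,8,9 already taken and all letters distinct): E must equal 0. So E=0.

Answer: E=0, G=3, H=7, J=6, K=8, P=9, Q=4, R=5, U=1, Y=2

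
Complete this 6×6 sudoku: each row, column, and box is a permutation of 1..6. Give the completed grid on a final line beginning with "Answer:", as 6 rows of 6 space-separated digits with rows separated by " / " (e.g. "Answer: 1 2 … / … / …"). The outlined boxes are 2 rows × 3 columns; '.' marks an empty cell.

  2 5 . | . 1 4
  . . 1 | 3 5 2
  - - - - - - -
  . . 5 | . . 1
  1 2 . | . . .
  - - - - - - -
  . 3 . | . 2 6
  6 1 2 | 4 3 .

Step 1. [r1c4∈{6}] r1c4 is down to just 6, so r1c4=6.
Step 2. [r4c3∈{3,4,6}] across col 3, 6 lands solely at r4c3, so r4c3=6.
Step 3. [r3c2∈{4}] nothing but 4 survives at r3c2 ⇒ r3c2=4.
Step 4. [r4c4∈{5}] only 5 remains possible at r4c4 ⇒ r4c4=5.
Step 5. [r2c1∈{4}] only 4 remains possible at r2c1, so r2c1=4.
Step 6. [r5c1∈{5}] r5c1's peers cover all but 5. So r5c1=5.
Step 7. [r4c5∈{4}] r4c5's peers cover all but 4 ⇒ r4c5=4.
Step 8. [r5c3∈{4}] r5c3 is down to just 4 ⇒ r5c3=4.
Step 9. [r3c4∈{2}] r3c4 has the single candidate 2. So r3c4=2.
Step 10. [r3c1∈{3}] r3c1 is down to just 3, so r3c1=3.
Step 11. [r5c4∈{1}] only 1 remains possible at r5c4, so r5c4=1.
Step 12. [r6c6∈{5}] r6c6 is down to just 5. So r6c6=5.
Step 13. [r2c2∈{6}] only 6 remains possible at r2c2. So r2c2=6.
Step 14. [r4c6∈{3}] only 3 remains possible at r4c6 ⇒ r4c6=3.
Step 15. [r1c3∈{3}] r1c3 is down to just 3. So r1c3=3.
Step 16. [r3c5∈{6}] only 6 remains possible at r3c5. So r3c5=6.

Answer: 2 5 3 6 1 4 / 4 6 1 3 5 2 / 3 4 5 2 6 1 / 1 2 6 5 4 3 / 5 3 4 1 2 6 / 6 1 2 4 3 5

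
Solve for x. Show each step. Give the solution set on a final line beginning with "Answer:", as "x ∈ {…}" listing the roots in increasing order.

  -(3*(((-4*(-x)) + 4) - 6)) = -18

Step 1. [-(3*(((-4*(-x)) + 4) - 6)) = -18] LHS negated; negate both sides ⇒ neg: 3*(((-4*(-x)) + 4) - 6) = 18.
Step 2. [3*(((-4*(-x)) + 4) - 6) = 18] 3 out front; divide by 3, so div: ((-4*(-x)) + 4) - 6 = 6.
Step 3. [((-4*(-x)) + 4) - 6 = 6] add 6: x sits inside (… - 6), so sub: (-4*(-x)) + 4 = 12.
Step 4. [(-4*(-x)) + 4 = 12] peel the +4: subtract 4 from each side ⇒ sub: -4*(-x) = 8.
Step 5. [-4*(-x) = 8] -4·(inner) — divide through by -4. So div: -x = -2.
Step 6. [-x = -2] flip signs both sides ⇒ neg: x = 2.

Answer: x ∈ {2}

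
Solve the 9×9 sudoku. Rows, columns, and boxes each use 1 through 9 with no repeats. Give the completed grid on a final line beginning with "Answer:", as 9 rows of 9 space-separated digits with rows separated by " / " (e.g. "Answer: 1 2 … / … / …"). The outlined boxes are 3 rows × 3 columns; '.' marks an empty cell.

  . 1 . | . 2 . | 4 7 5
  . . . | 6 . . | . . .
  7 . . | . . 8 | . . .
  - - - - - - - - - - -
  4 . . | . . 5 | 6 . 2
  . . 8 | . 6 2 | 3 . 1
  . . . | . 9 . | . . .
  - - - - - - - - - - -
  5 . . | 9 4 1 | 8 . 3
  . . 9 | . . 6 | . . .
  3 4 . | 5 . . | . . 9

Step 1. [r1c4∈{3}] r1c4's peers cover all but 3, so r1c4=3.
Step 2. [r9c6∈{7}] only 7 remains possible at r9c6. So r9c6=7.
Step 3. [r1c3∈{6}] only 6 remains possible at r1c3, so r1c3=6.
Step 4. [r8c4∈{2,8}] r8c4 is the only open cell in col 4 admitting 2. So r8c4=2.
Step 5. [r5c1∈{9}] nothing but 9 survives at r5c1. So r5c1=9.
Step 6. [r6c6∈{3,4}] in col 6, 3 fits only at r6c6. So r6c6=3.
Step 7. [r9c8∈{1,2,6}] in row 9, 6 fits only at r9c8, so r9c8=6.
Step 8. [r7c8∈{2}] r7c8 is down to just 2. So r7c8=2.
Step 9. [r9c7∈{1}] nothing but 1 survives at r9c7 ⇒ r9c7=1.
Step 10. [r7c3∈{7}] r7c3 has the single candidate 7, so r7c3=7.
Step 11. [r2c9∈{8}] r2c9 is down to just 8, so r2c9=8.
Step 12. [r2c1∈{2}] r2c1's peers cover all but 2, so r2c1=2.
Step 13. [r2c7∈{9}] r2c7 has the single candidate 9, so r2c7=9.
Step 14. [r6c2∈{2,5,6,7}] col 2 places 2 nowhere but r6c2. So r6c2=2.
Step 15. [r2c5∈{1,5,7}] row 2 places 7 nowhere but r2c5 ⇒ r2c5=7.
Step 16. [r3c5∈{1,5}] 5 has one home in col 5: r3c5. So r3c5=5.
Step 17. [r3c4∈{1,4}] box 2 places 1 nowhere but r3c4. So r3c4=1.
Step 18. [r3c8∈{3}] r3c8 has the single candidate 3, so r3c8=3.
Step 19. [r8c2∈{8}] r8c2 has the single candidate 8 ⇒ r8c2=8.
Step 20. [r4c5∈{1,8}] r4c5 is the only open cell in col 5 admitting 1, so r4c5=1.
Step 21. [r6c3∈{1,5}] across col 3, 1 lands solely at r6c3. So r6c3=1.
Step 22. [r5c2∈{5,7}] r5c2 is the only open cell in box 4 admitting 5, so r5c2=5.
Step 23. [r5c8∈{4}] nothing but 4 survives at r5c8, so r5c8=4.
Step 24. [r6c9∈{7}] r6c9's peers cover all but 7, so r6c9=7.
Step 25. [r2c3∈{3,4,5}] 5 has one home in row 2: r2c3 ⇒ r2c3=5.
Step 26. [r8c8∈{5}] nothing but 5 survives at r8c8, so r8c8=5.
Step 27. [r6c8∈{8}] r6c8 has the single candidate 8, so r6c8=8.
Step 28. [r4c2∈{3,7}] in col 2, 7 fits only at r4c2 ⇒ r4c2=7.
Step 29. [r3c2∈{9}] r3c2 has the single candidate 9 ⇒ r3c2=9.
Step 30. [r8c9∈{4}] only 4 remains possible at r8c9, so r8c9=4.
Step 31. [r4c4∈{8}] r4c4's peers cover all but 8. So r4c4=8.
Step 32. [r4c3∈{3}] nothing but 3 survives at r4c3, so r4c3=3.
Step 33. [r1c1∈{8}] only 8 remains possible at r1c1, so r1c1=8.
Step 34. [r9c5∈{8}] r9c5's peers cover all but 8, so r9c5=8.
Step 35. [r4c8∈{9}] r4c8's peers cover all but 9, so r4c8=9.
Step 36. [r8c1∈{1}] only 1 remains possible at r8c1, so r8c1=1.
Step 37. [r6c4∈{4}] only 4 remains possible at r6c4, so r6c4=4.
Step 38. [r8c7∈{7}] nothing but 7 survives at r8c7. So r8c7=7.
Step 39. [r3c7∈{2}] nothing but 2 survives at r3c7, so r3c7=2.
Step 40. [r6c1∈{6}] r6c1's peers cover all but 6, so r6c1=6.
Step 41. [r2c8∈{1}] r2c8's peers cover all but 1. So r2c8=1.
Step 42. [r2c2∈{3}] r2c2 has the single candidate 3, so r2c2=3.
Step 43. [r5c4∈{7}] r5c4's peers cover all but 7 ⇒ r5c4=7.
Step 44. [r3c9∈{6}] r3c9's peers cover all but 6 ⇒ r3c9=6.
Step 45. [r2c6∈{4}] r2c6 is down to just 4 ⇒ r2c6=4.
Step 46. [r3c3∈{4}] r3c3 is down to just 4, so r3c3=4.
Step 47. [r7c2∈{6}] r7c2 has the single candidate 6. So r7c2=6.
Step 48. [r9c3∈{2}] r9c3 is down to just 2, so r9c3=2.
Step 49. [r1c6∈{9}] r1c6 has the single candidate 9 ⇒ r1c6=9.
Step 50. [r6c7∈{5}] r6c7 is down to just 5 ⇒ r6c7=5.
Step 51. [r8c5∈{3}] r8c5's peers cover all but 3 ⇒ r8c5=3.

Answer: 8 1 6 3 2 9 4 7 5 / 2 3 5 6 7 4 9 1 8 / 7 9 4 1 5 8 2 3 6 / 4 7 3 8 1 5 6 9 2 / 9 5 8 7 6 2 3 4 1 / 6 2 1 4 9 3 5 8 7 / 5 6 7 9 4 1 8 2 3 / 1 8 9 2 3 6 7 5 4 / 3 4 2 5 8 7 1 6 9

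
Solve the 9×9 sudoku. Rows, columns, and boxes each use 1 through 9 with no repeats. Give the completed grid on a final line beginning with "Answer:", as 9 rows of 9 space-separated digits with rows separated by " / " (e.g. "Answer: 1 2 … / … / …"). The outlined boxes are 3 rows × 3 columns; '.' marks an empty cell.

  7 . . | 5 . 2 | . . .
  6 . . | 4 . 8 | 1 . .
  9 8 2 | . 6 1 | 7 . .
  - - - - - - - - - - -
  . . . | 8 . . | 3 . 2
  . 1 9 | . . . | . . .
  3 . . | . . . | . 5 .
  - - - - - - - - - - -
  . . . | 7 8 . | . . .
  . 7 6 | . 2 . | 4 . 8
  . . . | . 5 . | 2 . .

Step 1. [r3c4∈{3}] only 3 remains possible at r3c4. So r3c4=3.
Step 2. [r1c5∈{9}] only 9 remains possible at r1c5, so r1c5=9.
Step 3. [r7c7∈{5,6,9}] in col 7, 5 fits only at r7c7 ⇒ r7c7=5.
Step 4. [r6c7∈{6,8,9}] col 7 places 9 nowhere but r6c7. So r6c7=9.
Step 5. [r4c6∈{4,5,6,7,9}] r4c6 is the only open cell in row 4 admitting 9. So r4c6=9.
Step 6. [r5c6∈{3,4,5,6,7}] across col 6, 5 lands solely at r5c6. So r5c6=5.
Step 7. [r6c6∈{4,6,7}] 7 has one home in col 6: r6c6. So r6c6=7.
Step 8. [r3c8∈{4}] only 4 remains possible at r3c8 ⇒ r3c8=4.
Step 9. [r1c3∈{1,3,4}] row 1 places 1 nowhere but r1c3 ⇒ r1c3=1.
Step 10. [r1c2∈{3,4}] r1c2 is the only open cell in row 1 admitting 4. So r1c2=4.
Step 11. [r8c6∈{3}] r8c6's peers cover all but 3 ⇒ r8c6=3.
Step 12. [r4c3∈{4,5,7}] across col 3, 7 lands solely at r4c3, so r4c3=7.
Step 13. [r2c3∈{3,5}] in col 3, 5 fits only at r2c3. So r2c3=5.
Step 14. [r2c2∈{3}] r2c2's peers cover all but 3 ⇒ r2c2=3.
Step 15. [r9c2∈{9}] r9c2's peers cover all but 9. So r9c2=9.
Step 16. [r6c3∈{4,8}] 8 has one home in row 6: r6c3 ⇒ r6c3=8.
Step 17. [r7c2∈{2}] nothing but 2 survives at r7c2, so r7c2=2.
Step 18. [r6c2∈{6}] r6c2's peers cover all but 6, so r6c2=6.
Step 19. [r4c8∈{1,6}] r4c8 is the only open cell in row 4 admitting 6 ⇒ r4c8=6.
Step 20. [r6c9∈{1,4}] 1 has one home in box 6: r6c9 ⇒ r6c9=1.
Step 21. [r5c9∈{4,7}] across col 9, 4 lands solely at r5c9 ⇒ r5c9=4.
Step 22. [r4c1∈{4,5}] 4 has one home in box 4: r4c1 ⇒ r4c1=4.
Step 23. [r9c9∈{3,6,7}] in col 9, 7 fits only at r9c9 ⇒ r9c9=7.
Step 24. [r7c9∈{3,6,9}] across box 9, 6 lands solely at r7c9 ⇒ r7c9=6.
Step 25. [r7c8∈{1,3,9}] 9 has one home in row 7: r7c8, so r7c8=9.
Step 26. [r9c8∈{1,3}] across box 9, 3 lands solely at r9c8. So r9c8=3.
Step 27. [r5c7∈{8}] r5c7 has the single candidate 8 ⇒ r5c7=8.
Step 28. [r9c6∈{4,6}] col 6 places 6 nowhere but r9c6, so r9c6=6.
Step 29. [r9c4∈{1}] only 1 remains possible at r9c4. So r9c4=1.
Step 30. [r5c4∈{2,6}] row 5 places 6 nowhere but r5c4 ⇒ r5c4=6.
Step 31. [r9c3∈{4}] only 4 remains possible at r9c3, so r9c3=4.
Step 32. [r8c8∈{1}] only 1 remains possible at r8c8 ⇒ r8c8=1.
Step 33. [r9c1∈{8}] only 8 remains possible at r9c1 ⇒ r9c1=8.
Step 34. [r5c5∈{3}] nothing but 3 survives at r5c5, so r5c5=3.
Step 35. [r7c3∈{3}] nothing but 3 survives at r7c3, so r7c3=3.
Step 36. [r1c9∈{3}] only 3 remains possible at r1c9. So r1c9=3.
Step 37. [r8c1∈{5}] r8c1 is down to just 5. So r8c1=5.
Step 38. [r8c4∈{9}] nothing but 9 survives at r8c4. So r8c4=9.
Step 39. [r5c1∈{2}] r5c1 is down to just 2 ⇒ r5c1=2.
Step 40. [r5c8∈{7}] only 7 remains possible at r5c8. So r5c8=7.
Step 41. [r7c1∈{1}] r7c1's peers cover all but 1, so r7c1=1.
Step 42. [r3c9∈{5}] r3c9 is down to just 5 ⇒ r3c9=5.
Step 43. [r4c2∈{5}] nothing but 5 survives at r4c2. So r4c2=5.
Step 44. [r6c4∈{2}] r6c4 is down to just 2. So r6c4=2.
Step 45. [r4c5∈{1}] r4c5's peers cover all but 1. So r4c5=1.
Step 46. [r7c6∈{4}] r7c6's peers cover all but 4 ⇒ r7c6=4.
Step 47. [r1c8∈{8}] r1c8 has the single candidate 8, so r1c8=8.
Step 48. [r2c5∈{7}] r2c5's peers cover all but 7, so r2c5=7.
Step 49. [r6c5∈{4}] only 4 remains possible at r6c5 ⇒ r6c5=4.
Step 50. [r2c9∈{9}] r2c9's peers cover all but 9, so r2c9=9.
Step 51. [r1c7∈{6}] r1c7 is down to just 6 ⇒ r1c7=6.
Step 52. [r2c8∈{2}] nothing but 2 survives at r2c8 ⇒ r2c8=2.

Answer: 7 4 1 5 9 2 6 8 3 / 6 3 5 4 7 8 1 2 9 / 9 8 2 3 6 1 7 4 5 / 4 5 7 8 1 9 3 6 2 / 2 1 9 6 3 5 8 7 4 / 3 6 8 2 4 7 9 5 1 / 1 2 3 7 8 4 5 9 6 / 5 7 6 9 2 3 4 1 8 / 8 9 4 1 5 6 2 3 7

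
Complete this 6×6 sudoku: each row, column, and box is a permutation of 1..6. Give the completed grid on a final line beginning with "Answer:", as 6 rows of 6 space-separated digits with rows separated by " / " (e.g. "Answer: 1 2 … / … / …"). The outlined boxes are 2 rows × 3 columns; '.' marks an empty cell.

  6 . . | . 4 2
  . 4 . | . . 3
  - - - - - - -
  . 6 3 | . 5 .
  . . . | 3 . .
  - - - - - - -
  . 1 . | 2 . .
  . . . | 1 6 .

Step 1. [r3c1∈{1,2,4}] in row 3, 2 fits only at r3c1, so r3c1=2.
Step 2. [r4c2∈{5}] r4c2's peers cover all but 5. So r4c2=5.
Step 3. [r1c3∈{1,5}] across row 1, 1 lands solely at r1c3. So r1c3=1.
Step 4. [r2c1∈{5}] r2c1's peers cover all but 5. So r2c1=5.
Step 5. [r4c3∈{4}] only 4 remains possible at r4c3 ⇒ r4c3=4.
Step 6. [r3c6∈{1,4}] across row 3, 1 lands solely at r3c6, so r3c6=1.
Step 7. [r6c2∈{2,3}] col 2 places 2 nowhere but r6c2 ⇒ r6c2=2.
Step 8. [r6c1∈{3,4}] 3 has one home in row 6: r6c1 ⇒ r6c1=3.
Step 9. [r6c3∈{5}] r6c3's peers cover all but 5 ⇒ r6c3=5.
Step 10. [r6c6∈{4}] r6c6's peers cover all but 4, so r6c6=4.
Step 11. [r4c5∈{2}] r4c5 is down to just 2 ⇒ r4c5=2.
Step 12. [r5c1∈{4}] r5c1 is down to just 4 ⇒ r5c1=4.
Step 13. [r2c5∈{1}] nothing but 1 survives at r2c5, so r2c5=1.
Step 14. [r4c6∈{6}] r4c6's peers cover all but 6 ⇒ r4c6=6.
Step 15. [r1c2∈{3}] r1c2's peers cover all but 3 ⇒ r1c2=3.
Step 16. [r5c6∈{5}] r5c6 has the single candidate 5 ⇒ r5c6=5.
Step 17. [r2c4∈{6}] r2c4 has the single candidate 6. So r2c4=6.
Step 18. [r5c3∈{6}] r5c3 has the single candidate 6, so r5c3=6.
Step 19. [r5c5∈{3}] r5c5 has the single candidate 3, so r5c5=3.
Step 20. [r4c1∈{1}] nothing but 1 survives at r4c1. So r4c1=1.
Step 21. [r1c4∈{5}] r1c4's peers cover all but 5, so r1c4=5.
Step 22. [r3c4∈{4}] only 4 remains possible at r3c4. So r3c4=4.
Step 23. [r2c3∈{2}] r2c3 is down to just 2. So r2c3=2.

Answer: 6 3 1 5 4 2 / 5 4 2 6 1 3 / 2 6 3 4 5 1 / 1 5 4 3 2 6 / 4 1 6 2 3 5 / 3 2 5 1 6 4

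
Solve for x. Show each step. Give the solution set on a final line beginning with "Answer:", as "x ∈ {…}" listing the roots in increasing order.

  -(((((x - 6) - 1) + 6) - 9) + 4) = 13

Step 1. [-(((((x - 6) - 1) + 6) - 9) + 4) = 13] LHS negated; negate both sides ⇒ neg: ((((x - 6) - 1) + 6) - 9) + 4 = -13.
Step 2. [((((x - 6) - 1) + 6) - 9) + 4 = -13] 4 comes off first (subtract 4) ⇒ sub: (((x - 6) - 1) + 6) - 9 = -17.
Step 3. [(((x - 6) - 1) + 6) - 9 = -17] peel the -9: add 9 from each side ⇒ sub: ((x - 6) - 1) + 6 = -8.
Step 4. [((x - 6) - 1) + 6 = -8] 6 comes off first (subtract 6) ⇒ sub: (x - 6) - 1 = -14.
Step 5. [(x - 6) - 1 = -14] -1 is outermost — add 1 both sides. So sub: x - 6 = -13.
Step 6. [x - 6 = -13] peel the -6: add 6 from each side ⇒ sub: x = -7.

Answer: x ∈ {-7}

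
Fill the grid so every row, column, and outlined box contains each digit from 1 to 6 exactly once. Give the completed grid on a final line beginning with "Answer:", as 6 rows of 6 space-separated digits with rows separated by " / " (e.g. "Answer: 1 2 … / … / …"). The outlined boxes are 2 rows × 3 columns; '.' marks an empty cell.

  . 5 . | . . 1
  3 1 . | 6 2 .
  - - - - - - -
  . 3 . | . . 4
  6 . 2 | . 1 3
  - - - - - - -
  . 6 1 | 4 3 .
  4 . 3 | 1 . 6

Step 1. [r3c3∈{5}] r3c3's peers cover all but 5, so r3c3=5.
Step 2. [r5c6∈{2,5}] col 6 places 2 nowhere but r5c6. So r5c6=2.
Step 3. [r1c5∈{4}] only 4 remains possible at r1c5 ⇒ r1c5=4.
Step 4. [r1c4∈{3}] r1c4 is down to just 3, so r1c4=3.
Step 5. [r6c5∈{5}] r6c5's peers cover all but 5 ⇒ r6c5=5.
Step 6. [r3c5∈{6}] r3c5's peers cover all but 6, so r3c5=6.
Step 7. [r2c3∈{4}] r2c3's peers cover all but 4, so r2c3=4.
Step 8. [r1c3∈{6}] nothing but 6 survives at r1c3 ⇒ r1c3=6.
Step 9. [r1c1∈{2}] r1c1 is down to just 2. So r1c1=2.
Step 10. [r4c4∈{5}] r4c4 has the single candidate 5 ⇒ r4c4=5.
Step 11. [r4c2∈{4}] r4c2 is down to just 4 ⇒ r4c2=4.
Step 12. [r2c6∈{5}] only 5 remains possible at r2c6. So r2c6=5.
Step 13. [r3c1∈{1}] only 1 remains possible at r3c1. So r3c1=1.
Step 14. [r3c4∈{2}] r3c4's peers cover all but 2 ⇒ r3c4=2.
Step 15. [r5c1∈{5}] r5c1 is down to just 5, so r5c1=5.
Step 16. [r6c2∈{2}] only 2 remains possible at r6c2, so r6c2=2.

Answer: 2 5 6 3 4 1 / 3 1 4 6 2 5 / 1 3 5 2 6 4 / 6 4 2 5 1 3 / 5 6 1 4 3 2 / 4 2 3 1 5 6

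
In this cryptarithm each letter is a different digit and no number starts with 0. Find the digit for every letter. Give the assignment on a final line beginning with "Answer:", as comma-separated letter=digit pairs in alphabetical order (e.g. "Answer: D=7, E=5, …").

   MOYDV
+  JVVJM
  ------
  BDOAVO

Step 1. [B] adding two 5-digit numbers gives at most 5+1 digits, and here it does — B is that final carry and must be 1 ⇒ B=1.
Step 2. [col 1: V + M ≡ O (mod 10)] column 1 (V + M ≡ O (mod 10), carry-in 0) doesn't pin M yet; pick M=5 and continue ⇒ M=5.
Step 3. [col 1: V + M ≡ O (mod 10)] no forcing yet in column 1 (carry-in 0); V=9 is free and consistent — try it ⇒ V=9.
Step 4. [col 1: V + M ≡ O (mod 10)] column 1 reads V+M+carry(0)=O with V=9, M=5; with digits 1,5,9 already taken and all letters distinct, the only value for O is 4 ⇒ O=4.
Step 5. [col 2: D + J ≡ V (mod 10)] several values work for D in column 2 (D + J ≡ V (mod 10), carry-in 1); try D=2 ⇒ D=2.
Step 6. [col 2: D + J ≡ V (mod 10)] from column 2 (D=2, V=9, carry-in 1, digits 1,2,4,5,9 already taken and all letters distinct): J must equal 6 ⇒ J=6.
Step 7. [col 3: Y + V ≡ A (mod 10)] column 3 reads Y+V+carry(0)=A with V=9; with digits 1,2,4,5,6,9 already taken and all letters distinct, the only value for Y is 8. So Y=8.
Step 8. [col 3: Y + V ≡ A (mod 10)] column 3 reads Y+V+carry(0)=A with Y=8, V=9; with digits 1,2,4,5,6,8,9 already taken and all letters distinct, the only value for A is 7 ⇒ A=7.

Answer: A=7, B=1, D=2, J=6, M=5, O=4, V=9, Y=8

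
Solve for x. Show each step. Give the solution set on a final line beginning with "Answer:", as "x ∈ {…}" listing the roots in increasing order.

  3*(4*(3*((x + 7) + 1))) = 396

Step 1. [3*(4*(3*((x + 7) + 1))) = 396] 3 out front; divide by 3, so div: 4*(3*((x + 7) + 1)) = 132.
Step 2. [4*(3*((x + 7) + 1)) = 132] 4 out front; divide by 4. So div: 3*((x + 7) + 1) = 33.
Step 3. [3*((x + 7) + 1) = 33] 3 out front; divide by 3 ⇒ div: (x + 7) + 1 = 11.
Step 4. [(x + 7) + 1 = 11] peel the +1: subtract 1 from each side, so sub: x + 7 = 10.
Step 5. [x + 7 = 10] subtract 7: x sits inside (… + 7) ⇒ sub: x = 3.

Answer: x ∈ {3}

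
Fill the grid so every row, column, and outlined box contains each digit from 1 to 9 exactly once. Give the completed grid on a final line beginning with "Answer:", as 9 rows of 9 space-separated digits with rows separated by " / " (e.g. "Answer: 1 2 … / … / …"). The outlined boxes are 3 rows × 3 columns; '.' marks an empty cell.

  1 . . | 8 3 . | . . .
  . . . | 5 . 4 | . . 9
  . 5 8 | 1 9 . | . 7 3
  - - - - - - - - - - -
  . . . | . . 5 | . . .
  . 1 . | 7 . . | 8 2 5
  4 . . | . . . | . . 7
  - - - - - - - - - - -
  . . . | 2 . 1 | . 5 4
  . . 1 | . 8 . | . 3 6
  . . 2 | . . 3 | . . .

Step 1. [r1c3∈{4,6,7,9}] 4 has one home in col 3: r1c3 ⇒ r1c3=4.
Step 2. [r1c2∈{2,6,7,9}] across row 1, 9 lands solely at r1c2 ⇒ r1c2=9.
Step 3. [r1c8∈{6}] r1c8 has the single candidate 6, so r1c8=6.
Step 4. [r4c9∈{1}] r4c9 has the single candidate 1, so r4c9=1.
Step 5. [r6c8∈{9}] r6c8 is down to just 9 ⇒ r6c8=9.
Step 6. [r8c7∈{2,7,9}] 2 has one home in row 8: r8c7. So r8c7=2.
Step 7. [r5c5∈{4,6}] row 5 places 4 nowhere but r5c5, so r5c5=4.
Step 8. [r6c6∈{2,6,8}] across col 6, 8 lands solely at r6c6, so r6c6=8.
Step 9. [r9c5∈{5,6,7}] in col 5, 5 fits only at r9c5. So r9c5=5.
Step 10. [r9c9∈{8}] r9c9's peers cover all but 8. So r9c9=8.
Step 11. [r1c6∈{2,7}] 7 has one home in row 1: r1c6. So r1c6=7.
Step 12. [r7c5∈{6,7}] r7c5 is the only open cell in col 5 admitting 7. So r7c5=7.
Step 13. [r9c4∈{4,6,9}] r9c4 is the only open cell in box 8 admitting 6, so r9c4=6.
Step 14. [r6c4∈{3}] r6c4 has the single candidate 3, so r6c4=3.
Step 15. [r4c7∈{3,4,6}] col 7 places 3 nowhere but r4c7 ⇒ r4c7=3.
Step 16. [r9c7∈{1,7,9}] in col 7, 7 fits only at r9c7 ⇒ r9c7=7.
Step 17. [r9c1∈{9}] r9c1 is down to just 9 ⇒ r9c1=9.
Step 18. [r3c6∈{2,6}] in col 6, 2 fits only at r3c6, so r3c6=2.
Step 19. [r3c1∈{6}] only 6 remains possible at r3c1, so r3c1=6.
Step 20. [r5c6∈{6,9}] 6 has one home in col 6: r5c6 ⇒ r5c6=6.
Step 21. [r5c1∈{3}] r5c1's peers cover all but 3, so r5c1=3.
Step 22. [r4c5∈{2}] only 2 remains possible at r4c5 ⇒ r4c5=2.
Step 23. [r2c1∈{2,7}] col 1 places 2 nowhere but r2c1, so r2c1=2.
Step 24. [r8c4∈{4,9}] r8c4 is the only open cell in col 4 admitting 4 ⇒ r8c4=4.
Step 25. [r8c2∈{7}] nothing but 7 survives at r8c2 ⇒ r8c2=7.
Step 26. [r7c1∈{8}] r7c1 is down to just 8 ⇒ r7c1=8.
Step 27. [r2c3∈{3,7}] row 2 places 7 nowhere but r2c3. So r2c3=7.
Step 28. [r6c7∈{6}] nothing but 6 survives at r6c7. So r6c7=6.
Step 29. [r7c3∈{3,6}] across col 3, 3 lands solely at r7c3 ⇒ r7c3=3.
Step 30. [r4c3∈{6,9}] in col 3, 6 fits only at r4c3, so r4c3=6.
Step 31. [r2c7∈{1}] nothing but 1 survives at r2c7. So r2c7=1.
Step 32. [r2c8∈{8}] nothing but 8 survives at r2c8 ⇒ r2c8=8.
Step 33. [r8c6∈{9}] r8c6's peers cover all but 9, so r8c6=9.
Step 34. [r6c5∈{1}] r6c5 has the single candidate 1, so r6c5=1.
Step 35. [r4c2∈{8}] only 8 remains possible at r4c2. So r4c2=8.
Step 36. [r4c4∈{9}] only 9 remains possible at r4c4 ⇒ r4c4=9.
Step 37. [r1c7∈{5}] r1c7 is down to just 5, so r1c7=5.
Step 38. [r5c3∈{9}] r5c3 has the single candidate 9, so r5c3=9.
Step 39. [r1c9∈{2}] r1c9's peers cover all but 2 ⇒ r1c9=2.
Step 40. [r6c3∈{5}] r6c3 has the single candidate 5, so r6c3=5.
Step 41. [r6c2∈{2}] only 2 remains possible at r6c2 ⇒ r6c2=2.
Step 42. [r9c8∈{1}] nothing but 1 survives at r9c8 ⇒ r9c8=1.
Step 43. [r3c7∈{4}] r3c7's peers cover all but 4. So r3c7=4.
Step 44. [r4c8∈{4}] only 4 remains possible at r4c8, so r4c8=4.
Step 45. [r2c2∈{3}] r2c2's peers cover all but 3, so r2c2=3.
Step 46. [r7c7∈{9}] only 9 remains possible at r7c7. So r7c7=9.
Step 47. [r4c1∈{7}] r4c1 is down to just 7. So r4c1=7.
Step 48. [r2c5∈{6}] nothing but 6 survives at r2c5 ⇒ r2c5=6.
Step 49. [r7c2∈{6}] nothing but 6 survives at r7c2, so r7c2=6.
Step 50. [r8c1∈{5}] r8c1 has the single candidate 5. So r8c1=5.
Step 51. [r9c2∈{4}] r9c2 is down to just 4, so r9c2=4.

Answer: 1 9 4 8 3 7 5 6 2 / 2 3 7 5 6 4 1 8 9 / 6 5 8 1 9 2 4 7 3 / 7 8 6 9 2 5 3 4 1 / 3 1 9 7 4 6 8 2 5 / 4 2 5 3 1 8 6 9 7 / 8 6 3 2 7 1 9 5 4 / 5 7 1 4 8 9 2 3 6 / 9 4 2 6 5 3 7 1 8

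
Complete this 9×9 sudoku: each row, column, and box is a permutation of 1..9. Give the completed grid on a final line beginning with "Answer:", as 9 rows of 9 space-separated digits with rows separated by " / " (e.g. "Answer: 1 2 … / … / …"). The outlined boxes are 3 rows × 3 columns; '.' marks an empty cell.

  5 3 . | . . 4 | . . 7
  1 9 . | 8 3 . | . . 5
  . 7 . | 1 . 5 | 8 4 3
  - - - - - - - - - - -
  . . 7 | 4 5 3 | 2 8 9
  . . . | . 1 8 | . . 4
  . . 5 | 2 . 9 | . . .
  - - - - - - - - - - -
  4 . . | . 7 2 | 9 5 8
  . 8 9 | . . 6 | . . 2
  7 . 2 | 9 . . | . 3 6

Step 1. [r6c5∈{6}] nothing but 6 survives at r6c5, so r6c5=6.
Step 2. [r4c1∈{6}] r4c1 is down to just 6. So r4c1=6.
Step 3. [r2c7∈{6}] r2c7's peers cover all but 6 ⇒ r2c7=6.
Step 4. [r5c3∈{3}] only 3 remains possible at r5c3 ⇒ r5c3=3.
Step 5. [r1c7∈{1}] r1c7 is down to just 1 ⇒ r1c7=1.
Step 6. [r4c2∈{1}] nothing but 1 survives at r4c2 ⇒ r4c2=1.
Step 7. [r1c8∈{2,9}] in col 8, 9 fits only at r1c8 ⇒ r1c8=9.
Step 8. [r3c3∈{6}] only 6 remains possible at r3c3. So r3c3=6.
Step 9. [r8c5∈{4}] r8c5 has the single candidate 4 ⇒ r8c5=4.
Step 10. [r8c7∈{7}] r8c7 has the single candidate 7 ⇒ r8c7=7.
Step 11. [r3c1∈{2}] r3c1 has the single candidate 2. So r3c1=2.
Step 12. [r6c8∈{1,7}] in row 6, 7 fits only at r6c8. So r6c8=7.
Step 13. [r8c4∈{3,5}] across row 8, 5 lands solely at r8c4, so r8c4=5.
Step 14. [r9c2∈{5}] r9c2 has the single candidate 5. So r9c2=5.
Step 15. [r1c3∈{8}] r1c3 is down to just 8. So r1c3=8.
Step 16. [r1c4∈{6}] r1c4's peers cover all but 6 ⇒ r1c4=6.
Step 17. [r5c1∈{9}] nothing but 9 survives at r5c1, so r5c1=9.
Step 18. [r5c2∈{2}] nothing but 2 survives at r5c2. So r5c2=2.
Step 19. [r6c1∈{8}] r6c1 has the single candidate 8, so r6c1=8.
Step 20. [r7c2∈{6}] nothing but 6 survives at r7c2 ⇒ r7c2=6.
Step 21. [r5c8∈{6}] r5c8 has the single candidate 6, so r5c8=6.
Step 22. [r2c8∈{2}] nothing but 2 survives at r2c8 ⇒ r2c8=2.
Step 23. [r2c6∈{7}] r2c6 has the single candidate 7, so r2c6=7.
Step 24. [r6c7∈{3}] r6c7 has the single candidate 3. So r6c7=3.
Step 25. [r9c5∈{8}] r9c5 is down to just 8. So r9c5=8.
Step 26. [r2c3∈{4}] only 4 remains possible at r2c3 ⇒ r2c3=4.
Step 27. [r3c5∈{9}] r3c5's peers cover all but 9 ⇒ r3c5=9.
Step 28. [r7c3∈{1}] r7c3 is down to just 1. So r7c3=1.
Step 29. [r5c4∈{7}] r5c4 is down to just 7 ⇒ r5c4=7.
Step 30. [r9c7∈{4}] r9c7's peers cover all but 4 ⇒ r9c7=4.
Step 31. [r5c7∈{5}] r5c7 is down to just 5 ⇒ r5c7=5.
Step 32. [r1c5∈{2}] r1c5 has the single candidate 2. So r1c5=2.
Step 33. [r8c1∈{3}] r8c1's peers cover all but 3 ⇒ r8c1=3.
Step 34. [r8c8∈{1}] r8c8 is down to just 1. So r8c8=1.
Step 35. [r9c6∈{1}] nothing but 1 survives at r9c6. So r9c6=1.
Step 36. [r6c2∈{4}] nothing but 4 survives at r6c2 ⇒ r6c2=4.
Step 37. [r6c9∈{1}] r6c9 has the single candidate 1 ⇒ r6c9=1.
Step 38. [r7c4∈{3}] only 3 remains possible at r7c4. So r7c4=3.

Answer: 5 3 8 6 2 4 1 9 7 / 1 9 4 8 3 7 6 2 5 / 2 7 6 1 9 5 8 4 3 / 6 1 7 4 5 3 2 8 9 / 9 2 3 7 1 8 5 6 4 / 8 4 5 2 6 9 3 7 1 / 4 6 1 3 7 2 9 5 8 / 3 8 9 5 4 6 7 1 2 / 7 5 2 9 8 1 4 3 6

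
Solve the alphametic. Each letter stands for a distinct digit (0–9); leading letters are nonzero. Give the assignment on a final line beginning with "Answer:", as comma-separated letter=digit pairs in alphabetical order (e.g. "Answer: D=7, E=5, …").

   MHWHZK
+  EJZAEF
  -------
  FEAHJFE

Step 1. [col 1: K + F ≡ E (mod 10)] no forcing yet in column 1 (carry-in 0); K=2 is free and consistent — try it, so K=2.
Step 2. [col 1: K + F ≡ E (mod 10)] several values work for F in column 1 (K + F ≡ E (mod 10), carry-in 0); try F=1, so F=1.
Step 3. [col 1: K + F ≡ E (mod 10)] from column 1 (K=2, F=1, carry-in 0, digits 1,2 already taken and all letters distinct): E must equal 3, so E=3.
Step 4. [col 2: Z + E ≡ F (mod 10)] from column 2 (E=3, F=1, carry-in 0, digits 1,2,3 already taken and all letters distinct): Z must equal 8 ⇒ Z=8.
Step 5. [col 3: H + A ≡ J (mod 10)] no forcing yet in column 3 (carry-in 1); H=4 is free and consistent — try it ⇒ H=4.
Step 6. [col 3: H + A ≡ J (mod 10)] column 3 (H + A ≡ J (mod 10), carry-in 1) doesn't pin A yet; pick A=0 and continue ⇒ A=0.
Step 7. [col 3: H + A ≡ J (mod 10)] column 3: given H=4, A=0, carry-in 1, and digits 0,1,2,3,4,8 already taken and all letters distinct, H+A≡J (mod 10) forces J=5 ⇒ J=5.
Step 8. [col 4: W + Z ≡ H (mod 10)] in column 4 we have W+Z≡H with carry-in 0; given Z=8, H=4 and digits 0,1,2,3,4,5,8 already taken and all letters distinct, that pins W to 6. So W=6.
Step 9. [col 6: M + E ≡ E (mod 10)] column 6 reads M+E+carry(1)=E with E=3; with digits 0,1,2,3,4,5,6,8 already taken and all letters distinct, the only value for M is 9 ⇒ M=9.

Answer: A=0, E=3, F=1, H=4, J=5, K=2, M=9, W=6, Z=8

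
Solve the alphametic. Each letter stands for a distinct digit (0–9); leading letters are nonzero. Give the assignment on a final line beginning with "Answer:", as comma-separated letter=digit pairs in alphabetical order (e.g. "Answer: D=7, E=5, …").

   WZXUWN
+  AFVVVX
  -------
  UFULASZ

Step 1. [col 1: N + X ≡ Z (mod 10)] N=9 is one option consistent with column 1 (N + X ≡ Z (mod 10), carry-in 0) — take it, so N=9.
Step 2. [col 1: N + X ≡ Z (mod 10)] no forcing yet in column 1 (carry-in 0); Z=6 is free and consistent — try it ⇒ Z=6.
Step 3. [col 1: N + X ≡ Z (mod 10)] in column 1 we have N+X≡Z with carry-in 0; given N=9, Z=6 and digits 6,9 already taken and all letters distinct, that pins X to 7. So X=7.
Step 4. [col 2: W + V ≡ S (mod 10)] column 2 (W + V ≡ S (mod 10), carry-in 1) doesn't pin V yet; pick V=3 and continue ⇒ V=3.
Step 5. [U] the sum has 7 digits but both addends have 6; that extra leading digit U is the final carry, namely 1 ⇒ U=1.
Step 6. [col 2: W + V ≡ S (mod 10)] column 2 (W + V ≡ S (mod 10), carry-in 1) doesn't pin W yet; pick W=8 and continue ⇒ W=8.
Step 7. [col 2: W + V ≡ S (mod 10)] in column 2 we have W+V≡S with carry-in 1; given W=8, V=3 and digits 1,3,6,7,8,9 already taken and all letters distinct, that pins S to 2. So S=2.
Step 8. [col 3: U + V ≡ A (mod 10)] column 3: given U=1, V=3, carry-in 1, and digits 1,2,3,6,7,8,9 already taken and all letters distinct, U+V≡A (mod 10) forces A=5. So A=5.
Step 9. [col 4: X + V ≡ L (mod 10)] from column 4 (X=7, V=3, carry-in 0, digits 1,2,3,5,6,7,8,9 already taken and all letters distinct): L must equal 0, so L=0.
Step 10. [col 5: Z + F ≡ U (mod 10)] in column 5 we have Z+F≡U with carry-in 1; given Z=6, U=1 and digits 0,1,2,3,5,6,7,8,9 already taken and all letters distinct, that pins F to 4. So F=4.

Answer: A=5, F=4, L=0, N=9, S=2, U=1, V=3, W=8, X=7, Z=6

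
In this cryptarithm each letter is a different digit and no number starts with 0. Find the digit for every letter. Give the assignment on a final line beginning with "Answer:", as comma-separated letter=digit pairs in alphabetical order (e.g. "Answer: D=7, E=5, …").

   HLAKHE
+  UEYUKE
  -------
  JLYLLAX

Step 1. [col 1: E + E ≡ X (mod 10)] several values work for X in column 1 (E + E ≡ X (mod 10), carry-in 0); try X=6, so X=6.
Step 2. [J] J is the leading digit of a 7-digit sum of two 6-digit numbers; the final carry is exactly 1. So J=1.
Step 3. [col 1: E + E ≡ X (mod 10)] column 1 (E + E ≡ X (mod 10), carry-in 0) doesn't pin E yet; pick E=3 and continue, so E=3.
Step 4. [col 2: H + K ≡ A (mod 10)] H=8 is one option consistent with column 2 (H + K ≡ A (mod 10), carry-in 0) — take it, so H=8.
Step 5. [col 2: H + K ≡ A (mod 10)] column 2 (H + K ≡ A (mod 10), carry-in 0) doesn't pin A yet; pick A=5 and continue, so A=5.
Step 6. [col 2: H + K ≡ A (mod 10)] from column 2 (H=8, A=5, carry-in 0, digits 1,3,5,6,8 already taken and all letters distinct): K must equal 7, so K=7.
Step 7. [col 3: K + U ≡ L (mod 10)] several values work for U in column 3 (K + U ≡ L (mod 10), carry-in 1); try U=2. So U=2.
Step 8. [col 3: K + U ≡ L (mod 10)] in column 3 we have K+U≡L with carry-in 1; given K=7, U=2 and digits 1,2,3,5,6,7,8 already taken and all letters distinct, that pins L to 0 ⇒ L=0.
Step 9. [col 4: A + Y ≡ L (mod 10)] column 4: given A=5, L=0, carry-in 1, and digits 0,1,2,3,5,6,7,8 already taken and all letters distinct, A+Y≡L (mod 10) forces Y=4. So Y=4.

Answer: A=5, E=3, H=8, J=1, K=7, L=0, U=2, X=6, Y=4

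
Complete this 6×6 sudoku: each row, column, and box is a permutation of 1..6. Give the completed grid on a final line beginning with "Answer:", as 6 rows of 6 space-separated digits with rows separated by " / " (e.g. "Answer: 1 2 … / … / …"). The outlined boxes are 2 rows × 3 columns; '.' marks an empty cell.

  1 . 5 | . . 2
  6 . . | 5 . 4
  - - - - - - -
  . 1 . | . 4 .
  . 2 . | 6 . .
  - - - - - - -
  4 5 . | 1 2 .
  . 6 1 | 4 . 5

Step 1. [r3c6∈{3}] nothing but 3 survives at r3c6 ⇒ r3c6=3.
Step 2. [r6c5∈{3}] only 3 remains possible at r6c5 ⇒ r6c5=3.
Step 3. [r5c3∈{3}] r5c3 has the single candidate 3 ⇒ r5c3=3.
Step 4. [r4c5∈{1,5}] across col 5, 5 lands solely at r4c5, so r4c5=5.
Step 5. [r2c2∈{3}] r2c2 is down to just 3, so r2c2=3.
Step 6. [r3c4∈{2}] r3c4 is down to just 2, so r3c4=2.
Step 7. [r6c1∈{2}] r6c1 is down to just 2 ⇒ r6c1=2.
Step 8. [r3c3∈{6}] r3c3 is down to just 6. So r3c3=6.
Step 9. [r4c6∈{1}] only 1 remains possible at r4c6. So r4c6=1.
Step 10. [r1c5∈{6}] nothing but 6 survives at r1c5. So r1c5=6.
Step 11. [r1c4∈{3}] r1c4 is down to just 3, so r1c4=3.
Step 12. [r2c5∈{1}] r2c5's peers cover all but 1, so r2c5=1.
Step 13. [r5c6∈{6}] r5c6 has the single candidate 6 ⇒ r5c6=6.
Step 14. [r3c1∈{5}] r3c1 has the single candidate 5. So r3c1=5.
Step 15. [r1c2∈{4}] nothing but 4 survives at r1c2. So r1c2=4.
Step 16. [r4c3∈{4}] nothing but 4 survives at r4c3, so r4c3=4.
Step 17. [r2c3∈{2}] r2c3's peers cover all but 2. So r2c3=2.
Step 18. [r4c1∈{3}] nothing but 3 survives at r4c1. So r4c1=3.

Answer: 1 4 5 3 6 2 / 6 3 2 5 1 4 / 5 1 6 2 4 3 / 3 2 4 6 5 1 / 4 5 3 1 2 6 / 2 6 1 4 3 5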